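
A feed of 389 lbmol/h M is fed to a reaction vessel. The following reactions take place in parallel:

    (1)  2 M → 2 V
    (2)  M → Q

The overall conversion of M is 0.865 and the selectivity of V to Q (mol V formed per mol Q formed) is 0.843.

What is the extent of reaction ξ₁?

Conversion of M: M consumed = 0.865 × 389 = 336.5 lbmol/h = 2ξ₁ + 1ξ₂.
Selectivity: 2ξ₁ / (1ξ₂) = 0.843 → ξ₁ = 0.4215 ξ₂.
Substitute: (2·0.4215 + 1) ξ₂ = 336.5 → ξ₂ = 182.6 lbmol/h, ξ₁ = 76.96 lbmol/h.
Outlet amounts (n = n₀ + Σ ν·ξ):
  M: 389 − 2(76.96) − 1(182.6) = 52.51
  V: 0 + 2(76.96) = 153.9
  Q: 0 + 1(182.6) = 182.6

ξ₁ = 77 lbmol/h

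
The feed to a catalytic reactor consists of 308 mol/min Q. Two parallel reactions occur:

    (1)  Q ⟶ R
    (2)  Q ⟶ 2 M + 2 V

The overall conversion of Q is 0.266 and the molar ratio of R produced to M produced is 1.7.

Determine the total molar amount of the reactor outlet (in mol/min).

364 mol/min

Conversion of Q: Q consumed = 0.266 × 308 = 81.93 mol/min = 1ξ₁ + 1ξ₂.
Selectivity: 1ξ₁ / (2ξ₂) = 1.7 → ξ₁ = 3.4 ξ₂.
Substitute: (1·3.4 + 1) ξ₂ = 81.93 → ξ₂ = 18.62 mol/min, ξ₁ = 63.31 mol/min.
Outlet amounts (n = n₀ + Σ ν·ξ):
  Q: 308 − 1(63.31) − 1(18.62) = 226.1
  R: 0 + 1(63.31) = 63.31
  M: 0 + 2(18.62) = 37.24
  V: 0 + 2(18.62) = 37.24
Total out = 226.1 + 63.31 + 37.24 + 37.24 = 363.9 mol/min.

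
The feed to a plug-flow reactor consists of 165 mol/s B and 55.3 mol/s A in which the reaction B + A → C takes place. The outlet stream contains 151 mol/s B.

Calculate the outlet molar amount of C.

For B: n = n₀ − 1ξ → 151 = 165 − 1ξ, giving ξ = 14 mol/s.
Outlet amounts (n = n₀ + ν ξ):
  B: 165 − 1(14) = 151
  A: 55.3 − 1(14) = 41.3
  C: 0 + 1(14) = 14

14 mol/s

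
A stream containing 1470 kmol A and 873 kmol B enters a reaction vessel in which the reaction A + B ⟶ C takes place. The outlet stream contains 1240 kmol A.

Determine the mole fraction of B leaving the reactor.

0.304

For A: n = n₀ − 1ξ → 1240 = 1470 − 1ξ, giving ξ = 230 kmol.
Outlet amounts (n = n₀ + ν ξ):
  A: 1470 − 1(230) = 1240
  B: 873 − 1(230) = 643
  C: 0 + 1(230) = 230
Total out = 2113 kmol; y_B = 643 / 2113 = 0.3043.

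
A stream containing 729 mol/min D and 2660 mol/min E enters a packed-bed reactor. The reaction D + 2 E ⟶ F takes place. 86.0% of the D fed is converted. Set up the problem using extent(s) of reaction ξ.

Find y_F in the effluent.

0.294

D reacted = 0.86 × 729 = 626.9 mol/min; ν_D = −1, so ξ = 626.9/1 = 626.9 mol/min.
Outlet amounts (n = n₀ + ν ξ):
  D: 729 − 1(626.9) = 102.1
  E: 2660 − 2(626.9) = 1406
  F: 0 + 1(626.9) = 626.9
Total out = 2135 mol/min; y_F = 626.9 / 2135 = 0.2936.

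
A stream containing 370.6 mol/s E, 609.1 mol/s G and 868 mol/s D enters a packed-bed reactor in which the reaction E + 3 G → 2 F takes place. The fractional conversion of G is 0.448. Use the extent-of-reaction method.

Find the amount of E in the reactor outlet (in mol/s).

280 mol/s

G reacted = 0.448 × 609.1 = 272.9 mol/s; ν_G = −3, so ξ = 272.9/3 = 90.96 mol/s.
Outlet amounts (n = n₀ + ν ξ):
  E: 370.6 − 1(90.96) = 279.6
  G: 609.1 − 3(90.96) = 336.2
  F: 0 + 2(90.96) = 181.9
  D: 868 (inert)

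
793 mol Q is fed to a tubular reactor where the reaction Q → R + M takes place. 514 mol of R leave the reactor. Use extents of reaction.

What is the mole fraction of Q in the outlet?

For R: n = n₀ + 1ξ → 514 = 0 + 1ξ, giving ξ = 514 mol.
Outlet amounts (n = n₀ + ν ξ):
  Q: 793 − 1(514) = 279
  R: 0 + 1(514) = 514
  M: 0 + 1(514) = 514
Total out = 1307 mol; y_Q = 279 / 1307 = 0.2135.

0.213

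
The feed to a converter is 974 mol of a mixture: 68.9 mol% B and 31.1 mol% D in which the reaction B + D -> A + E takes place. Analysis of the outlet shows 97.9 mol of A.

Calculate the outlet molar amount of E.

For A: n = n₀ + 1ξ → 97.9 = 0 + 1ξ, giving ξ = 97.9 mol.
Outlet amounts (n = n₀ + ν ξ):
  B: 671.1 − 1(97.9) = 573.2
  D: 302.9 − 1(97.9) = 205
  A: 0 + 1(97.9) = 97.9
  E: 0 + 1(97.9) = 97.9

97.9 mol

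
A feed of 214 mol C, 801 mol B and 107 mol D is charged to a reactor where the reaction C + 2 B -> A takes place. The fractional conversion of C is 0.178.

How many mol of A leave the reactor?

C reacted = 0.178 × 214 = 38.09 mol; ν_C = −1, so ξ = 38.09/1 = 38.09 mol.
Outlet amounts (n = n₀ + ν ξ):
  C: 214 − 1(38.09) = 175.9
  B: 801 − 2(38.09) = 724.8
  A: 0 + 1(38.09) = 38.09
  D: 107 (inert)

38.1 mol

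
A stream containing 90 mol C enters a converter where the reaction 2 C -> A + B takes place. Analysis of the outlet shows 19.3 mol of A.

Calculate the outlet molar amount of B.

19.3 mol

For A: n = n₀ + 1ξ → 19.3 = 0 + 1ξ, giving ξ = 19.3 mol.
Outlet amounts (n = n₀ + ν ξ):
  C: 90 − 2(19.3) = 51.4
  A: 0 + 1(19.3) = 19.3
  B: 0 + 1(19.3) = 19.3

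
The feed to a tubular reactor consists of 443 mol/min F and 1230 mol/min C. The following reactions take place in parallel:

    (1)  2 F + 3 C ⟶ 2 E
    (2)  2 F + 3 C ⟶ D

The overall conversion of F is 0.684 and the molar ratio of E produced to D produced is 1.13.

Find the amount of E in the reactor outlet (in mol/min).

109 mol/min

Conversion of F: F consumed = 0.684 × 443 = 303 mol/min = 2ξ₁ + 2ξ₂.
Selectivity: 2ξ₁ / (1ξ₂) = 1.13 → ξ₁ = 0.565 ξ₂.
Substitute: (2·0.565 + 2) ξ₂ = 303 → ξ₂ = 96.81 mol/min, ξ₁ = 54.7 mol/min.
Outlet amounts (n = n₀ + Σ ν·ξ):
  F: 443 − 2(54.7) − 2(96.81) = 140
  C: 1230 − 3(54.7) − 3(96.81) = 775.5
  E: 0 + 2(54.7) = 109.4
  D: 0 + 1(96.81) = 96.81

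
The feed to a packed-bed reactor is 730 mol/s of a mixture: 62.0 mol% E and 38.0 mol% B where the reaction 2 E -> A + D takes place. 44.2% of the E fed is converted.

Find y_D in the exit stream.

E reacted = 0.442 × 452.6 = 200 mol/s; ν_E = −2, so ξ = 200/2 = 100 mol/s.
Outlet amounts (n = n₀ + ν ξ):
  E: 452.6 − 2(100) = 252.6
  A: 0 + 1(100) = 100
  D: 0 + 1(100) = 100
  B: 277.4 (inert)
Total out = 730 mol/s; y_D = 100 / 730 = 0.137.

0.137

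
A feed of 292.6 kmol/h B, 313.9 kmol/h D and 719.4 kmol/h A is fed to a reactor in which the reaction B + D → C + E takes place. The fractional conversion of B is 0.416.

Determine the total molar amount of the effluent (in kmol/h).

B reacted = 0.416 × 292.6 = 121.7 kmol/h; ν_B = −1, so ξ = 121.7/1 = 121.7 kmol/h.
Outlet amounts (n = n₀ + ν ξ):
  B: 292.6 − 1(121.7) = 170.9
  D: 313.9 − 1(121.7) = 192.2
  C: 0 + 1(121.7) = 121.7
  E: 0 + 1(121.7) = 121.7
  A: 719.4 (inert)
Total out = 170.9 + 192.2 + 121.7 + 121.7 + 719.4 = 1326 kmol/h.

1330 kmol/h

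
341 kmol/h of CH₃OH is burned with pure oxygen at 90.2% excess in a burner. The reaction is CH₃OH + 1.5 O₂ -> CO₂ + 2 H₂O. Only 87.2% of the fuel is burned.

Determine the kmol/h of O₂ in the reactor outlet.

527 kmol/h

Stoichiometric O₂ = 1.5 × 341 = 511.5 kmol/h; O₂ fed = 511.5 × 1.902 = 972.9 kmol/h.
Fuel reacted = 0.872 × 341 → ξ = 297.4 kmol/h.
Outlet (n = n₀ + ν ξ):
  CH₃OH: 341 − 1(297.4) = 43.65
  O₂: 972.9 − 1.5(297.4) = 526.8
  CO₂: 0 + 1(297.4) = 297.4
  H₂O: 0 + 2(297.4) = 594.7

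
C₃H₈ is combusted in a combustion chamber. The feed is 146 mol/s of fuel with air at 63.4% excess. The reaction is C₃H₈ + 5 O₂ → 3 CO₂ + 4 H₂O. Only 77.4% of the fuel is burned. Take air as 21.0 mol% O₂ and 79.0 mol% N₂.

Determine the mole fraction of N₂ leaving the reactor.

Stoichiometric O₂ = 5 × 146 = 730 mol/s; O₂ fed = 730 × 1.634 = 1193 mol/s.
N₂ fed = 1193 × 79/21 = 4487 mol/s.
Fuel reacted = 0.774 × 146 → ξ = 113 mol/s.
Outlet (n = n₀ + ν ξ):
  C₃H₈: 146 − 1(113) = 33
  O₂: 1193 − 5(113) = 627.8
  N₂: 4487 (inert)
  CO₂: 0 + 3(113) = 339
  H₂O: 0 + 4(113) = 452
Total out = 5939 mol/s; y_N₂ = 4487 / 5939 = 0.7555.

0.756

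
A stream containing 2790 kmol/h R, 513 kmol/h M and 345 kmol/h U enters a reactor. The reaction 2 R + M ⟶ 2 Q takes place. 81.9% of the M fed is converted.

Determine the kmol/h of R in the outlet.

1950 kmol/h

M reacted = 0.819 × 513 = 420.1 kmol/h; ν_M = −1, so ξ = 420.1/1 = 420.1 kmol/h.
Outlet amounts (n = n₀ + ν ξ):
  R: 2790 − 2(420.1) = 1950
  M: 513 − 1(420.1) = 92.85
  Q: 0 + 2(420.1) = 840.3
  U: 345 (inert)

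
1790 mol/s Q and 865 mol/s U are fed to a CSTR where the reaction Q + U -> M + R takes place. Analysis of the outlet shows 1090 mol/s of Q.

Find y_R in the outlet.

For Q: n = n₀ − 1ξ → 1090 = 1790 − 1ξ, giving ξ = 700 mol/s.
Outlet amounts (n = n₀ + ν ξ):
  Q: 1790 − 1(700) = 1090
  U: 865 − 1(700) = 165
  M: 0 + 1(700) = 700
  R: 0 + 1(700) = 700
Total out = 2655 mol/s; y_R = 700 / 2655 = 0.2637.

0.264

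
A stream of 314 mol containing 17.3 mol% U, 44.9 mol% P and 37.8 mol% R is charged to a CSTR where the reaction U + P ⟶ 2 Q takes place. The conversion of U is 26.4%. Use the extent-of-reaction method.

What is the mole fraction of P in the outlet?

U reacted = 0.264 × 54.32 = 14.34 mol; ν_U = −1, so ξ = 14.34/1 = 14.34 mol.
Outlet amounts (n = n₀ + ν ξ):
  U: 54.32 − 1(14.34) = 39.98
  P: 141 − 1(14.34) = 126.6
  Q: 0 + 2(14.34) = 28.68
  R: 118.7 (inert)
Total out = 314 mol; y_P = 126.6 / 314 = 0.4033.

0.403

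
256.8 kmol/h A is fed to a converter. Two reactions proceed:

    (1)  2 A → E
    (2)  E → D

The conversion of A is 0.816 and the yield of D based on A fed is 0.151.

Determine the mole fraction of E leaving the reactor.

Conversion of A: A consumed = 2ξ₁ = 0.816 × 256.8 → ξ₁ = 104.8 kmol/h.
Yield of D: 1ξ₂ / 256.8 = 0.151 → ξ₂ = 38.78 kmol/h.
Outlet amounts (n = n₀ + Σ ν·ξ):
  A: 256.8 − 2(104.8) = 47.25
  E: 0 + 1(104.8) − 1(38.78) = 66
  D: 0 + 1(38.78) = 38.78
Total out = 152 kmol/h; y_E = 66 / 152 = 0.4341.

0.434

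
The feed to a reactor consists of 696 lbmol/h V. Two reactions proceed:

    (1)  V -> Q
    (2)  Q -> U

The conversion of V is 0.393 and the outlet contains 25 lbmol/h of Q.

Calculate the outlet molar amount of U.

249 lbmol/h

Conversion of V: V consumed = 1ξ₁ = 0.393 × 696 → ξ₁ = 273.5 lbmol/h.
Q balance: n_Q = 0 + 1ξ₁ − 1ξ₂ = 25 → ξ₂ = (1·273.5 − 25)/1 = 248.5 lbmol/h.
Outlet amounts (n = n₀ + Σ ν·ξ):
  V: 696 − 1(273.5) = 422.5
  Q: 0 + 1(273.5) − 1(248.5) = 25
  U: 0 + 1(248.5) = 248.5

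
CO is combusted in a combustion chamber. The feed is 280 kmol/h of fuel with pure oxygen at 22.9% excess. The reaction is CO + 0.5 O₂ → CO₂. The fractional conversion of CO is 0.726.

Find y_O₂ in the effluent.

Stoichiometric O₂ = 0.5 × 280 = 140 kmol/h; O₂ fed = 140 × 1.229 = 172.1 kmol/h.
Fuel reacted = 0.726 × 280 → ξ = 203.3 kmol/h.
Outlet (n = n₀ + ν ξ):
  CO: 280 − 1(203.3) = 76.72
  O₂: 172.1 − 0.5(203.3) = 70.42
  CO₂: 0 + 1(203.3) = 203.3
Total out = 350.4 kmol/h; y_O₂ = 70.42 / 350.4 = 0.201.

0.201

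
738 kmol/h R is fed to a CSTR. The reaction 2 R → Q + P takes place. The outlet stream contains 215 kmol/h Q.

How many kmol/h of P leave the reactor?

For Q: n = n₀ + 1ξ → 215 = 0 + 1ξ, giving ξ = 215 kmol/h.
Outlet amounts (n = n₀ + ν ξ):
  R: 738 − 2(215) = 308
  Q: 0 + 1(215) = 215
  P: 0 + 1(215) = 215

215 kmol/h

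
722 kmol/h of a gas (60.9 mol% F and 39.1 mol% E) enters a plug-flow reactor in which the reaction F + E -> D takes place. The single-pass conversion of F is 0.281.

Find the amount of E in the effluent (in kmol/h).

159 kmol/h

F reacted = 0.281 × 439.7 = 123.6 kmol/h; ν_F = −1, so ξ = 123.6/1 = 123.6 kmol/h.
Outlet amounts (n = n₀ + ν ξ):
  F: 439.7 − 1(123.6) = 316.1
  E: 282.3 − 1(123.6) = 158.7
  D: 0 + 1(123.6) = 123.6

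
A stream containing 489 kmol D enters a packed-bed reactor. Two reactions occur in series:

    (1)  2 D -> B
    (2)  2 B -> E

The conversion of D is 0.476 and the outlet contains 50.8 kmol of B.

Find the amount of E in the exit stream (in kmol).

32.8 kmol

Conversion of D: D consumed = 2ξ₁ = 0.476 × 489 → ξ₁ = 116.4 kmol.
B balance: n_B = 0 + 1ξ₁ − 2ξ₂ = 50.8 → ξ₂ = (1·116.4 − 50.8)/2 = 32.79 kmol.
Outlet amounts (n = n₀ + Σ ν·ξ):
  D: 489 − 2(116.4) = 256.2
  B: 0 + 1(116.4) − 2(32.79) = 50.8
  E: 0 + 1(32.79) = 32.79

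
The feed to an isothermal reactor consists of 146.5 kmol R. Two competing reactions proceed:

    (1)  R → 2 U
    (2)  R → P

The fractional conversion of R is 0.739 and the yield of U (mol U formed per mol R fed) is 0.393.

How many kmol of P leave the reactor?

Yield of U: 2ξ₁ / 146.5 = 0.393 → ξ₁ = 28.79 kmol.
Conversion of R: 1ξ₁ + 1ξ₂ = 0.739 × 146.5 = 108.3 → ξ₂ = 79.48 kmol.
Outlet amounts (n = n₀ + Σ ν·ξ):
  R: 146.5 − 1(28.79) − 1(79.48) = 38.24
  U: 0 + 2(28.79) = 57.57
  P: 0 + 1(79.48) = 79.48

79.5 kmol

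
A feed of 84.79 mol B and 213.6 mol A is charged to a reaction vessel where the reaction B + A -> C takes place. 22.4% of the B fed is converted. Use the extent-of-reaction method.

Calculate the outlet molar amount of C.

19 mol

B reacted = 0.224 × 84.79 = 18.99 mol; ν_B = −1, so ξ = 18.99/1 = 18.99 mol.
Outlet amounts (n = n₀ + ν ξ):
  B: 84.79 − 1(18.99) = 65.8
  A: 213.6 − 1(18.99) = 194.6
  C: 0 + 1(18.99) = 18.99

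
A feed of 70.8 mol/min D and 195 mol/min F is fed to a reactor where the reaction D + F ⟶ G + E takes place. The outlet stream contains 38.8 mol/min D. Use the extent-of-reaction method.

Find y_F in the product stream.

For D: n = n₀ − 1ξ → 38.8 = 70.8 − 1ξ, giving ξ = 32 mol/min.
Outlet amounts (n = n₀ + ν ξ):
  D: 70.8 − 1(32) = 38.8
  F: 195 − 1(32) = 163
  G: 0 + 1(32) = 32
  E: 0 + 1(32) = 32
Total out = 265.8 mol/min; y_F = 163 / 265.8 = 0.6132.

0.613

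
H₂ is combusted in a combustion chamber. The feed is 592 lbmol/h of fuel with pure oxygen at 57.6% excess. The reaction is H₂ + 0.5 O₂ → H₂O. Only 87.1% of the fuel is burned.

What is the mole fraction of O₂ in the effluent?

0.261

Stoichiometric O₂ = 0.5 × 592 = 296 lbmol/h; O₂ fed = 296 × 1.576 = 466.5 lbmol/h.
Fuel reacted = 0.871 × 592 → ξ = 515.6 lbmol/h.
Outlet (n = n₀ + ν ξ):
  H₂: 592 − 1(515.6) = 76.37
  O₂: 466.5 − 0.5(515.6) = 208.7
  H₂O: 0 + 1(515.6) = 515.6
Total out = 800.7 lbmol/h; y_O₂ = 208.7 / 800.7 = 0.2606.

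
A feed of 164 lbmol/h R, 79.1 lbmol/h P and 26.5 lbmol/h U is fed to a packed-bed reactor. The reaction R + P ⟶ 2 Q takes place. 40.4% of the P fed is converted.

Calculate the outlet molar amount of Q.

P reacted = 0.404 × 79.1 = 31.96 lbmol/h; ν_P = −1, so ξ = 31.96/1 = 31.96 lbmol/h.
Outlet amounts (n = n₀ + ν ξ):
  R: 164 − 1(31.96) = 132
  P: 79.1 − 1(31.96) = 47.14
  Q: 0 + 2(31.96) = 63.91
  U: 26.5 (inert)

63.9 lbmol/h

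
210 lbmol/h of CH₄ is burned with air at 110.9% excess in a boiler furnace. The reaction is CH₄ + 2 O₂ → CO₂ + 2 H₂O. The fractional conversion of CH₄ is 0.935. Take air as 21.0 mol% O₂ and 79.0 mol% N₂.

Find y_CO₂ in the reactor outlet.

0.0443

Stoichiometric O₂ = 2 × 210 = 420 lbmol/h; O₂ fed = 420 × 2.109 = 885.8 lbmol/h.
N₂ fed = 885.8 × 79/21 = 3332 lbmol/h.
Fuel reacted = 0.935 × 210 → ξ = 196.4 lbmol/h.
Outlet (n = n₀ + ν ξ):
  CH₄: 210 − 1(196.4) = 13.65
  O₂: 885.8 − 2(196.4) = 493.1
  N₂: 3332 (inert)
  CO₂: 0 + 1(196.4) = 196.4
  H₂O: 0 + 2(196.4) = 392.7
Total out = 4428 lbmol/h; y_CO₂ = 196.4 / 4428 = 0.04434.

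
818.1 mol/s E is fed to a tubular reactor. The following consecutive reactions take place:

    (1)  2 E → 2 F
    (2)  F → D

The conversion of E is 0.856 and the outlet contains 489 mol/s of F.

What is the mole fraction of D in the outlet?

0.258

Conversion of E: E consumed = 2ξ₁ = 0.856 × 818.1 → ξ₁ = 350.1 mol/s.
F balance: n_F = 0 + 2ξ₁ − 1ξ₂ = 489 → ξ₂ = (2·350.1 − 489)/1 = 211.3 mol/s.
Outlet amounts (n = n₀ + Σ ν·ξ):
  E: 818.1 − 2(350.1) = 117.8
  F: 0 + 2(350.1) − 1(211.3) = 489
  D: 0 + 1(211.3) = 211.3
Total out = 818.1 mol/s; y_D = 211.3 / 818.1 = 0.2583.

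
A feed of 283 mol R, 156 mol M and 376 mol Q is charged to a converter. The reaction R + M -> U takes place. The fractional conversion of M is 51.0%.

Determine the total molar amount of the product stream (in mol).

M reacted = 0.51 × 156 = 79.56 mol; ν_M = −1, so ξ = 79.56/1 = 79.56 mol.
Outlet amounts (n = n₀ + ν ξ):
  R: 283 − 1(79.56) = 203.4
  M: 156 − 1(79.56) = 76.44
  U: 0 + 1(79.56) = 79.56
  Q: 376 (inert)
Total out = 203.4 + 76.44 + 79.56 + 376 = 735.4 mol.

735 mol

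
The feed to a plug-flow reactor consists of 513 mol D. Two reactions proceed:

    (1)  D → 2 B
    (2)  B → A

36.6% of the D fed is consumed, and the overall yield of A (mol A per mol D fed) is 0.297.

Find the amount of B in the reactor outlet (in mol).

223 mol

Conversion of D: D consumed = 1ξ₁ = 0.366 × 513 → ξ₁ = 187.8 mol.
Yield of A: 1ξ₂ / 513 = 0.297 → ξ₂ = 152.4 mol.
Outlet amounts (n = n₀ + Σ ν·ξ):
  D: 513 − 1(187.8) = 325.2
  B: 0 + 2(187.8) − 1(152.4) = 223.2
  A: 0 + 1(152.4) = 152.4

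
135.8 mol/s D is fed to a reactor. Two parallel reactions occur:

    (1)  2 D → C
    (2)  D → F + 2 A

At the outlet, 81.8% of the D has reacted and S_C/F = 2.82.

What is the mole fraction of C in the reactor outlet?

0.386

Conversion of D: D consumed = 0.818 × 135.8 = 111.1 mol/s = 2ξ₁ + 1ξ₂.
Selectivity: 1ξ₁ / (1ξ₂) = 2.82 → ξ₁ = 2.82 ξ₂.
Substitute: (2·2.82 + 1) ξ₂ = 111.1 → ξ₂ = 16.73 mol/s, ξ₁ = 47.18 mol/s.
Outlet amounts (n = n₀ + Σ ν·ξ):
  D: 135.8 − 2(47.18) − 1(16.73) = 24.72
  C: 0 + 1(47.18) = 47.18
  F: 0 + 1(16.73) = 16.73
  A: 0 + 2(16.73) = 33.46
Total out = 122.1 mol/s; y_C = 47.18 / 122.1 = 0.3864.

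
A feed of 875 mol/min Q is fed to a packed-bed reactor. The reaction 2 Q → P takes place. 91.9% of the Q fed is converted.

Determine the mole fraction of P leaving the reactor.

0.85

Q reacted = 0.919 × 875 = 804.1 mol/min; ν_Q = −2, so ξ = 804.1/2 = 402.1 mol/min.
Outlet amounts (n = n₀ + ν ξ):
  Q: 875 − 2(402.1) = 70.88
  P: 0 + 1(402.1) = 402.1
Total out = 472.9 mol/min; y_P = 402.1 / 472.9 = 0.8501.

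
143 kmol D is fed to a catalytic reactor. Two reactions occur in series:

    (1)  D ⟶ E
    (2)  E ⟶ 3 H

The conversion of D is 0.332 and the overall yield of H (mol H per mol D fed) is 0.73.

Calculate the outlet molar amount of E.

Conversion of D: D consumed = 1ξ₁ = 0.332 × 143 → ξ₁ = 47.48 kmol.
Yield of H: 3ξ₂ / 143 = 0.73 → ξ₂ = 34.8 kmol.
Outlet amounts (n = n₀ + Σ ν·ξ):
  D: 143 − 1(47.48) = 95.52
  E: 0 + 1(47.48) − 1(34.8) = 12.68
  H: 0 + 3(34.8) = 104.4

12.7 kmol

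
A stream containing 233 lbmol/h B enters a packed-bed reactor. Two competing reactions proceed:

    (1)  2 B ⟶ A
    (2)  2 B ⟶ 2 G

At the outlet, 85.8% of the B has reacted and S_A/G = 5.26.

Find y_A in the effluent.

0.644

Conversion of B: B consumed = 0.858 × 233 = 199.9 lbmol/h = 2ξ₁ + 2ξ₂.
Selectivity: 1ξ₁ / (2ξ₂) = 5.26 → ξ₁ = 10.52 ξ₂.
Substitute: (2·10.52 + 2) ξ₂ = 199.9 → ξ₂ = 8.677 lbmol/h, ξ₁ = 91.28 lbmol/h.
Outlet amounts (n = n₀ + Σ ν·ξ):
  B: 233 − 2(91.28) − 2(8.677) = 33.09
  A: 0 + 1(91.28) = 91.28
  G: 0 + 2(8.677) = 17.35
Total out = 141.7 lbmol/h; y_A = 91.28 / 141.7 = 0.6441.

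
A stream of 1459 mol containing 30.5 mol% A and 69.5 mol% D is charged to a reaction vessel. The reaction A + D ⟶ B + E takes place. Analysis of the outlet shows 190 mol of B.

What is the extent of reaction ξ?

For B: n = n₀ + 1ξ → 190 = 0 + 1ξ, giving ξ = 190 mol.
Outlet amounts (n = n₀ + ν ξ):
  A: 445 − 1(190) = 255
  D: 1014 − 1(190) = 824
  B: 0 + 1(190) = 190
  E: 0 + 1(190) = 190

ξ = 190 mol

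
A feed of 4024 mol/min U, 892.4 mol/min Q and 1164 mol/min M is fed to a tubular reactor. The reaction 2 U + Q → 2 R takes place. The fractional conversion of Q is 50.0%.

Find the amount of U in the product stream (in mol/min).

Q reacted = 0.5 × 892.4 = 446.2 mol/min; ν_Q = −1, so ξ = 446.2/1 = 446.2 mol/min.
Outlet amounts (n = n₀ + ν ξ):
  U: 4024 − 2(446.2) = 3132
  Q: 892.4 − 1(446.2) = 446.2
  R: 0 + 2(446.2) = 892.4
  M: 1164 (inert)

3130 mol/min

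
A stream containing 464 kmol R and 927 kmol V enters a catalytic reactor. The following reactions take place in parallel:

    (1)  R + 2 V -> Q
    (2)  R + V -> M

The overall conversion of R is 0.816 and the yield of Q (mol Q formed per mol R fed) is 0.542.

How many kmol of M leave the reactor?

127 kmol

Yield of Q: 1ξ₁ / 464 = 0.542 → ξ₁ = 251.5 kmol.
Conversion of R: 1ξ₁ + 1ξ₂ = 0.816 × 464 = 378.6 → ξ₂ = 127.1 kmol.
Outlet amounts (n = n₀ + Σ ν·ξ):
  R: 464 − 1(251.5) − 1(127.1) = 85.38
  V: 927 − 2(251.5) − 1(127.1) = 296.9
  Q: 0 + 1(251.5) = 251.5
  M: 0 + 1(127.1) = 127.1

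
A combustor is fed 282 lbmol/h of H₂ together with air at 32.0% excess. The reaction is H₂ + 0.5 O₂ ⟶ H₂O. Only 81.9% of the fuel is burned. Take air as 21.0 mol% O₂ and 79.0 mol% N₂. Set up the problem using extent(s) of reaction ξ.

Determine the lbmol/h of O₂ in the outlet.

Stoichiometric O₂ = 0.5 × 282 = 141 lbmol/h; O₂ fed = 141 × 1.320 = 186.1 lbmol/h.
N₂ fed = 186.1 × 79/21 = 700.2 lbmol/h.
Fuel reacted = 0.819 × 282 → ξ = 231 lbmol/h.
Outlet (n = n₀ + ν ξ):
  H₂: 282 − 1(231) = 51.04
  O₂: 186.1 − 0.5(231) = 70.64
  N₂: 700.2 (inert)
  H₂O: 0 + 1(231) = 231

70.6 lbmol/h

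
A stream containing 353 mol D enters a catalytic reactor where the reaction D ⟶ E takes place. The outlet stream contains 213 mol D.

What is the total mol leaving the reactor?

For D: n = n₀ − 1ξ → 213 = 353 − 1ξ, giving ξ = 140 mol.
Outlet amounts (n = n₀ + ν ξ):
  D: 353 − 1(140) = 213
  E: 0 + 1(140) = 140
Total out = 213 + 140 = 353 mol.

353 mol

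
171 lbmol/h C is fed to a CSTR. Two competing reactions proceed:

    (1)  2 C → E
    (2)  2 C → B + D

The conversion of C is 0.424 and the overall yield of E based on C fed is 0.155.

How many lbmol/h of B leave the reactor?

Yield of E: 1ξ₁ / 171 = 0.155 → ξ₁ = 26.5 lbmol/h.
Conversion of C: 2ξ₁ + 2ξ₂ = 0.424 × 171 = 72.5 → ξ₂ = 9.747 lbmol/h.
Outlet amounts (n = n₀ + Σ ν·ξ):
  C: 171 − 2(26.5) − 2(9.747) = 98.5
  E: 0 + 1(26.5) = 26.5
  B: 0 + 1(9.747) = 9.747
  D: 0 + 1(9.747) = 9.747

9.75 lbmol/h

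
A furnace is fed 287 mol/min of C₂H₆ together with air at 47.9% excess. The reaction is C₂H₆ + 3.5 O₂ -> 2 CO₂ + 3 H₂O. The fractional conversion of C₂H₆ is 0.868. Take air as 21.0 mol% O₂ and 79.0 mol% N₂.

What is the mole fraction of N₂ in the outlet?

Stoichiometric O₂ = 3.5 × 287 = 1004 mol/min; O₂ fed = 1004 × 1.479 = 1486 mol/min.
N₂ fed = 1486 × 79/21 = 5589 mol/min.
Fuel reacted = 0.868 × 287 → ξ = 249.1 mol/min.
Outlet (n = n₀ + ν ξ):
  C₂H₆: 287 − 1(249.1) = 37.88
  O₂: 1486 − 3.5(249.1) = 613.7
  N₂: 5589 (inert)
  CO₂: 0 + 2(249.1) = 498.2
  H₂O: 0 + 3(249.1) = 747.3
Total out = 7486 mol/min; y_N₂ = 5589 / 7486 = 0.7466.

0.747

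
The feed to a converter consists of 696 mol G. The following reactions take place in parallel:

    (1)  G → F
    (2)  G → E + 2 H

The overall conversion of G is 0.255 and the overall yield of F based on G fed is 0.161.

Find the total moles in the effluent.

Yield of F: 1ξ₁ / 696 = 0.161 → ξ₁ = 112.1 mol.
Conversion of G: 1ξ₁ + 1ξ₂ = 0.255 × 696 = 177.5 → ξ₂ = 65.42 mol.
Outlet amounts (n = n₀ + Σ ν·ξ):
  G: 696 − 1(112.1) − 1(65.42) = 518.5
  F: 0 + 1(112.1) = 112.1
  E: 0 + 1(65.42) = 65.42
  H: 0 + 2(65.42) = 130.8
Total out = 518.5 + 112.1 + 65.42 + 130.8 = 826.8 mol.

827 mol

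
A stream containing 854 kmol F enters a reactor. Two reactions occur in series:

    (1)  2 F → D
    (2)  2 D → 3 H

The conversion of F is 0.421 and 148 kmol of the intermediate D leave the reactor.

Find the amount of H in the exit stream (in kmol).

Conversion of F: F consumed = 2ξ₁ = 0.421 × 854 → ξ₁ = 179.8 kmol.
D balance: n_D = 0 + 1ξ₁ − 2ξ₂ = 148 → ξ₂ = (1·179.8 − 148)/2 = 15.88 kmol.
Outlet amounts (n = n₀ + Σ ν·ξ):
  F: 854 − 2(179.8) = 494.5
  D: 0 + 1(179.8) − 2(15.88) = 148
  H: 0 + 3(15.88) = 47.65

47.7 kmol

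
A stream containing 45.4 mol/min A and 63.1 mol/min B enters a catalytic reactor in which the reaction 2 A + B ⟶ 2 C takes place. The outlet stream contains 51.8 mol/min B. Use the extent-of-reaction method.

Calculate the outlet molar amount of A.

22.8 mol/min

For B: n = n₀ − 1ξ → 51.8 = 63.1 − 1ξ, giving ξ = 11.3 mol/min.
Outlet amounts (n = n₀ + ν ξ):
  A: 45.4 − 2(11.3) = 22.8
  B: 63.1 − 1(11.3) = 51.8
  C: 0 + 2(11.3) = 22.6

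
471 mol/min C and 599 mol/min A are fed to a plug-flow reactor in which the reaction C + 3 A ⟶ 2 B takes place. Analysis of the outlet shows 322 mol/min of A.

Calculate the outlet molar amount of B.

For A: n = n₀ − 3ξ → 322 = 599 − 3ξ, giving ξ = 92.33 mol/min.
Outlet amounts (n = n₀ + ν ξ):
  C: 471 − 1(92.33) = 378.7
  A: 599 − 3(92.33) = 322
  B: 0 + 2(92.33) = 184.7

185 mol/min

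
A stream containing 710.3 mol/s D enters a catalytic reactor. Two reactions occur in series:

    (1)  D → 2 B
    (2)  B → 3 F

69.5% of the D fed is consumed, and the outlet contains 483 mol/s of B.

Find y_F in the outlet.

Conversion of D: D consumed = 1ξ₁ = 0.695 × 710.3 → ξ₁ = 493.7 mol/s.
B balance: n_B = 0 + 2ξ₁ − 1ξ₂ = 483 → ξ₂ = (2·493.7 − 483)/1 = 504.3 mol/s.
Outlet amounts (n = n₀ + Σ ν·ξ):
  D: 710.3 − 1(493.7) = 216.6
  B: 0 + 2(493.7) − 1(504.3) = 483
  F: 0 + 3(504.3) = 1513
Total out = 2213 mol/s; y_F = 1513 / 2213 = 0.6838.

0.684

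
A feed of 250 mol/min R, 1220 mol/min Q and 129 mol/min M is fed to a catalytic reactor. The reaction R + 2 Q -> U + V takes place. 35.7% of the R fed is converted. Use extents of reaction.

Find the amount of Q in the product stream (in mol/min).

R reacted = 0.357 × 250 = 89.25 mol/min; ν_R = −1, so ξ = 89.25/1 = 89.25 mol/min.
Outlet amounts (n = n₀ + ν ξ):
  R: 250 − 1(89.25) = 160.8
  Q: 1220 − 2(89.25) = 1042
  U: 0 + 1(89.25) = 89.25
  V: 0 + 1(89.25) = 89.25
  M: 129 (inert)

1040 mol/min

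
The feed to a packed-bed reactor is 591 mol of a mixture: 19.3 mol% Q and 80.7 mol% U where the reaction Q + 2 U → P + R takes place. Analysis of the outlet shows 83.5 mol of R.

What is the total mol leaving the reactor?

For R: n = n₀ + 1ξ → 83.5 = 0 + 1ξ, giving ξ = 83.5 mol.
Outlet amounts (n = n₀ + ν ξ):
  Q: 114.1 − 1(83.5) = 30.56
  U: 476.9 − 2(83.5) = 309.9
  P: 0 + 1(83.5) = 83.5
  R: 0 + 1(83.5) = 83.5
Total out = 30.56 + 309.9 + 83.5 + 83.5 = 507.5 mol.

508 mol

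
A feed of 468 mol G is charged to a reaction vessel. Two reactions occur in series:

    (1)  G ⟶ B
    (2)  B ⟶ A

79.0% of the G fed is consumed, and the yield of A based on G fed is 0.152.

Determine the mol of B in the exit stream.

Conversion of G: G consumed = 1ξ₁ = 0.79 × 468 → ξ₁ = 369.7 mol.
Yield of A: 1ξ₂ / 468 = 0.152 → ξ₂ = 71.14 mol.
Outlet amounts (n = n₀ + Σ ν·ξ):
  G: 468 − 1(369.7) = 98.28
  B: 0 + 1(369.7) − 1(71.14) = 298.6
  A: 0 + 1(71.14) = 71.14

299 mol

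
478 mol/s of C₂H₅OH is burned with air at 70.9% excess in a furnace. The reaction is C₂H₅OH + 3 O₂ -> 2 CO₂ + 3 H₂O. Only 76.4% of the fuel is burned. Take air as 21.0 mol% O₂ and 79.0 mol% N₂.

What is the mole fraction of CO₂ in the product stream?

0.0584

Stoichiometric O₂ = 3 × 478 = 1434 mol/s; O₂ fed = 1434 × 1.709 = 2451 mol/s.
N₂ fed = 2451 × 79/21 = 9219 mol/s.
Fuel reacted = 0.764 × 478 → ξ = 365.2 mol/s.
Outlet (n = n₀ + ν ξ):
  C₂H₅OH: 478 − 1(365.2) = 112.8
  O₂: 2451 − 3(365.2) = 1355
  N₂: 9219 (inert)
  CO₂: 0 + 2(365.2) = 730.4
  H₂O: 0 + 3(365.2) = 1096
Total out = 12510 mol/s; y_CO₂ = 730.4 / 12510 = 0.05837.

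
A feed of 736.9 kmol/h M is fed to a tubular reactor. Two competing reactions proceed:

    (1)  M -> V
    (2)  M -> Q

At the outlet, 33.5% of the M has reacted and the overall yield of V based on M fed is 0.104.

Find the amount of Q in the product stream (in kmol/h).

Yield of V: 1ξ₁ / 736.9 = 0.104 → ξ₁ = 76.64 kmol/h.
Conversion of M: 1ξ₁ + 1ξ₂ = 0.335 × 736.9 = 246.9 → ξ₂ = 170.2 kmol/h.
Outlet amounts (n = n₀ + Σ ν·ξ):
  M: 736.9 − 1(76.64) − 1(170.2) = 490
  V: 0 + 1(76.64) = 76.64
  Q: 0 + 1(170.2) = 170.2

170 kmol/h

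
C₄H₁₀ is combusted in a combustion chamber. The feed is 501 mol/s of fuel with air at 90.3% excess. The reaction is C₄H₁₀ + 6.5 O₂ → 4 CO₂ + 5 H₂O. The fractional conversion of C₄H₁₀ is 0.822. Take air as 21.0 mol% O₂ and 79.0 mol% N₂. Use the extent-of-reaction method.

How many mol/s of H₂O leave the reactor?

Stoichiometric O₂ = 6.5 × 501 = 3256 mol/s; O₂ fed = 3256 × 1.903 = 6197 mol/s.
N₂ fed = 6197 × 79/21 = 23310 mol/s.
Fuel reacted = 0.822 × 501 → ξ = 411.8 mol/s.
Outlet (n = n₀ + ν ξ):
  C₄H₁₀: 501 − 1(411.8) = 89.18
  O₂: 6197 − 6.5(411.8) = 3520
  N₂: 23310 (inert)
  CO₂: 0 + 4(411.8) = 1647
  H₂O: 0 + 5(411.8) = 2059

2060 mol/s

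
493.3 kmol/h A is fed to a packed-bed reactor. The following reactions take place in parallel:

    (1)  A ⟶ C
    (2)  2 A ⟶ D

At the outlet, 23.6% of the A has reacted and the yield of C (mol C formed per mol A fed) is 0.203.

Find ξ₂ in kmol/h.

Yield of C: 1ξ₁ / 493.3 = 0.203 → ξ₁ = 100.1 kmol/h.
Conversion of A: 1ξ₁ + 2ξ₂ = 0.236 × 493.3 = 116.4 → ξ₂ = 8.139 kmol/h.
Outlet amounts (n = n₀ + Σ ν·ξ):
  A: 493.3 − 1(100.1) − 2(8.139) = 376.9
  C: 0 + 1(100.1) = 100.1
  D: 0 + 1(8.139) = 8.139

ξ₂ = 8.14 kmol/h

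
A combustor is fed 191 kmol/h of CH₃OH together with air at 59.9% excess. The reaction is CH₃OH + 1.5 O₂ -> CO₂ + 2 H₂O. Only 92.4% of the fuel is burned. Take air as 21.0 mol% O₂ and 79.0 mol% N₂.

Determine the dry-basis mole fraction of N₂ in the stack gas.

0.818

Stoichiometric O₂ = 1.5 × 191 = 286.5 kmol/h; O₂ fed = 286.5 × 1.599 = 458.1 kmol/h.
N₂ fed = 458.1 × 79/21 = 1723 kmol/h.
Fuel reacted = 0.924 × 191 → ξ = 176.5 kmol/h.
Outlet (n = n₀ + ν ξ):
  CH₃OH: 191 − 1(176.5) = 14.52
  O₂: 458.1 − 1.5(176.5) = 193.4
  N₂: 1723 (inert)
  CO₂: 0 + 1(176.5) = 176.5
  H₂O: 0 + 2(176.5) = 353
Dry total = 2108 kmol/h; y_N₂ (dry) = 1723 / 2108 = 0.8176.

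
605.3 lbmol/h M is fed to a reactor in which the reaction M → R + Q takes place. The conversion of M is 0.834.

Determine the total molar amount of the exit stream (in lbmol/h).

1110 lbmol/h

M reacted = 0.834 × 605.3 = 504.8 lbmol/h; ν_M = −1, so ξ = 504.8/1 = 504.8 lbmol/h.
Outlet amounts (n = n₀ + ν ξ):
  M: 605.3 − 1(504.8) = 100.5
  R: 0 + 1(504.8) = 504.8
  Q: 0 + 1(504.8) = 504.8
Total out = 100.5 + 504.8 + 504.8 = 1110 lbmol/h.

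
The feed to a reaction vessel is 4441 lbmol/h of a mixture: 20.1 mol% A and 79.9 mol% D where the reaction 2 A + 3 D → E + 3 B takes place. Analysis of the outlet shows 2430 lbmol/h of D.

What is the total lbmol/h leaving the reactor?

4070 lbmol/h

For D: n = n₀ − 3ξ → 2430 = 3548 − 3ξ, giving ξ = 372.8 lbmol/h.
Outlet amounts (n = n₀ + ν ξ):
  A: 892.6 − 2(372.8) = 147.1
  D: 3548 − 3(372.8) = 2430
  E: 0 + 1(372.8) = 372.8
  B: 0 + 3(372.8) = 1118
Total out = 147.1 + 2430 + 372.8 + 1118 = 4068 lbmol/h.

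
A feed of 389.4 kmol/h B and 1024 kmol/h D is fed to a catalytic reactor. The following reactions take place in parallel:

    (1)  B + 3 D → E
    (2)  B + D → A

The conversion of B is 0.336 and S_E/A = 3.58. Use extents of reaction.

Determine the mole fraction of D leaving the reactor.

Conversion of B: B consumed = 0.336 × 389.4 = 130.8 kmol/h = 1ξ₁ + 1ξ₂.
Selectivity: 1ξ₁ / (1ξ₂) = 3.58 → ξ₁ = 3.58 ξ₂.
Substitute: (1·3.58 + 1) ξ₂ = 130.8 → ξ₂ = 28.57 kmol/h, ξ₁ = 102.3 kmol/h.
Outlet amounts (n = n₀ + Σ ν·ξ):
  B: 389.4 − 1(102.3) − 1(28.57) = 258.6
  D: 1024 − 3(102.3) − 1(28.57) = 688.6
  E: 0 + 1(102.3) = 102.3
  A: 0 + 1(28.57) = 28.57
Total out = 1078 kmol/h; y_D = 688.6 / 1078 = 0.6388.

0.639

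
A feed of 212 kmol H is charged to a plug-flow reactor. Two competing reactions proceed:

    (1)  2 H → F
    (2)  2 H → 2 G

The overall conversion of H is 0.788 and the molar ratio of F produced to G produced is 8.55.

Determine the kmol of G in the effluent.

9.23 kmol

Conversion of H: H consumed = 0.788 × 212 = 167.1 kmol = 2ξ₁ + 2ξ₂.
Selectivity: 1ξ₁ / (2ξ₂) = 8.55 → ξ₁ = 17.1 ξ₂.
Substitute: (2·17.1 + 2) ξ₂ = 167.1 → ξ₂ = 4.615 kmol, ξ₁ = 78.91 kmol.
Outlet amounts (n = n₀ + Σ ν·ξ):
  H: 212 − 2(78.91) − 2(4.615) = 44.94
  F: 0 + 1(78.91) = 78.91
  G: 0 + 2(4.615) = 9.23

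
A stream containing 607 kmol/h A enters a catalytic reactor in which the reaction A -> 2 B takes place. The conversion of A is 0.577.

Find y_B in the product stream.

0.732

A reacted = 0.577 × 607 = 350.2 kmol/h; ν_A = −1, so ξ = 350.2/1 = 350.2 kmol/h.
Outlet amounts (n = n₀ + ν ξ):
  A: 607 − 1(350.2) = 256.8
  B: 0 + 2(350.2) = 700.5
Total out = 957.2 kmol/h; y_B = 700.5 / 957.2 = 0.7318.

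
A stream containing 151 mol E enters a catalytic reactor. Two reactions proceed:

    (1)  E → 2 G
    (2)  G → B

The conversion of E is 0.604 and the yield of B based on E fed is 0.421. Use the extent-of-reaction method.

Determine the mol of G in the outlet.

Conversion of E: E consumed = 1ξ₁ = 0.604 × 151 → ξ₁ = 91.2 mol.
Yield of B: 1ξ₂ / 151 = 0.421 → ξ₂ = 63.57 mol.
Outlet amounts (n = n₀ + Σ ν·ξ):
  E: 151 − 1(91.2) = 59.8
  G: 0 + 2(91.2) − 1(63.57) = 118.8
  B: 0 + 1(63.57) = 63.57

119 mol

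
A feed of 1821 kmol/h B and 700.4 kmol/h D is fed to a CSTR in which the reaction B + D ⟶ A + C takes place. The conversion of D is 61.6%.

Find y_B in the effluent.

0.551

D reacted = 0.616 × 700.4 = 431.4 kmol/h; ν_D = −1, so ξ = 431.4/1 = 431.4 kmol/h.
Outlet amounts (n = n₀ + ν ξ):
  B: 1821 − 1(431.4) = 1390
  D: 700.4 − 1(431.4) = 269
  A: 0 + 1(431.4) = 431.4
  C: 0 + 1(431.4) = 431.4
Total out = 2521 kmol/h; y_B = 1390 / 2521 = 0.5511.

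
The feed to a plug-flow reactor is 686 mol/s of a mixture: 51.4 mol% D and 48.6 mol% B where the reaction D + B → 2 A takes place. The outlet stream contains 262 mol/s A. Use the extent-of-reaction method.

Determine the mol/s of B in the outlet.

202 mol/s

For A: n = n₀ + 2ξ → 262 = 0 + 2ξ, giving ξ = 131 mol/s.
Outlet amounts (n = n₀ + ν ξ):
  D: 352.6 − 1(131) = 221.6
  B: 333.4 − 1(131) = 202.4
  A: 0 + 2(131) = 262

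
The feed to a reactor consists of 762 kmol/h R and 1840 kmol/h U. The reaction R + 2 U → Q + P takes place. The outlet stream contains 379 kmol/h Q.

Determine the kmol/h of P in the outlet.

For Q: n = n₀ + 1ξ → 379 = 0 + 1ξ, giving ξ = 379 kmol/h.
Outlet amounts (n = n₀ + ν ξ):
  R: 762 − 1(379) = 383
  U: 1840 − 2(379) = 1082
  Q: 0 + 1(379) = 379
  P: 0 + 1(379) = 379

379 kmol/h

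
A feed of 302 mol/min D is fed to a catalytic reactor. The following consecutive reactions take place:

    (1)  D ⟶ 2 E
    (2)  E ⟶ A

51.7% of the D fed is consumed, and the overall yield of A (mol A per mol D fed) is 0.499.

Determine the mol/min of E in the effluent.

Conversion of D: D consumed = 1ξ₁ = 0.517 × 302 → ξ₁ = 156.1 mol/min.
Yield of A: 1ξ₂ / 302 = 0.499 → ξ₂ = 150.7 mol/min.
Outlet amounts (n = n₀ + Σ ν·ξ):
  D: 302 − 1(156.1) = 145.9
  E: 0 + 2(156.1) − 1(150.7) = 161.6
  A: 0 + 1(150.7) = 150.7

162 mol/min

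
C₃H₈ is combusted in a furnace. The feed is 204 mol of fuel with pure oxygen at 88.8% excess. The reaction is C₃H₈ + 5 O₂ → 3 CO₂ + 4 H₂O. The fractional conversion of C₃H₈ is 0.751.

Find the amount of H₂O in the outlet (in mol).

Stoichiometric O₂ = 5 × 204 = 1020 mol; O₂ fed = 1020 × 1.888 = 1926 mol.
Fuel reacted = 0.751 × 204 → ξ = 153.2 mol.
Outlet (n = n₀ + ν ξ):
  C₃H₈: 204 − 1(153.2) = 50.8
  O₂: 1926 − 5(153.2) = 1160
  CO₂: 0 + 3(153.2) = 459.6
  H₂O: 0 + 4(153.2) = 612.8

613 mol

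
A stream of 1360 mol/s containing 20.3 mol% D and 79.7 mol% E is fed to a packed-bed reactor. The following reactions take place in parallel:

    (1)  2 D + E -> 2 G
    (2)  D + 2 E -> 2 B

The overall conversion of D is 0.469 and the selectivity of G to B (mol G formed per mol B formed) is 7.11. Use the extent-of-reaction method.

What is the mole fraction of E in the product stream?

0.78

Conversion of D: D consumed = 0.469 × 276.1 = 129.5 mol/s = 2ξ₁ + 1ξ₂.
Selectivity: 2ξ₁ / (2ξ₂) = 7.11 → ξ₁ = 7.11 ξ₂.
Substitute: (2·7.11 + 1) ξ₂ = 129.5 → ξ₂ = 8.507 mol/s, ξ₁ = 60.49 mol/s.
Outlet amounts (n = n₀ + Σ ν·ξ):
  D: 276.1 − 2(60.49) − 1(8.507) = 146.6
  E: 1084 − 1(60.49) − 2(8.507) = 1006
  G: 0 + 2(60.49) = 121
  B: 0 + 2(8.507) = 17.01
Total out = 1291 mol/s; y_E = 1006 / 1291 = 0.7796.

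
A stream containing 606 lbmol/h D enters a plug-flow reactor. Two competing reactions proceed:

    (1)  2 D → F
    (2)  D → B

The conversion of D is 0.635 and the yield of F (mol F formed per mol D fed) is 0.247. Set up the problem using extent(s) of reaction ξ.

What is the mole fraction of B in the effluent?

Yield of F: 1ξ₁ / 606 = 0.247 → ξ₁ = 149.7 lbmol/h.
Conversion of D: 2ξ₁ + 1ξ₂ = 0.635 × 606 = 384.8 → ξ₂ = 85.45 lbmol/h.
Outlet amounts (n = n₀ + Σ ν·ξ):
  D: 606 − 2(149.7) − 1(85.45) = 221.2
  F: 0 + 1(149.7) = 149.7
  B: 0 + 1(85.45) = 85.45
Total out = 456.3 lbmol/h; y_B = 85.45 / 456.3 = 0.1873.

0.187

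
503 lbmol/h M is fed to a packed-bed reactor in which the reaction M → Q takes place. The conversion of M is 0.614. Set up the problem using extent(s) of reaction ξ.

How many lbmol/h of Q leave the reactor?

309 lbmol/h

M reacted = 0.614 × 503 = 308.8 lbmol/h; ν_M = −1, so ξ = 308.8/1 = 308.8 lbmol/h.
Outlet amounts (n = n₀ + ν ξ):
  M: 503 − 1(308.8) = 194.2
  Q: 0 + 1(308.8) = 308.8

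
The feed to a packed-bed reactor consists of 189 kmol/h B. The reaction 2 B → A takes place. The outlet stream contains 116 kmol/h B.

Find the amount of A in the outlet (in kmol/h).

For B: n = n₀ − 2ξ → 116 = 189 − 2ξ, giving ξ = 36.5 kmol/h.
Outlet amounts (n = n₀ + ν ξ):
  B: 189 − 2(36.5) = 116
  A: 0 + 1(36.5) = 36.5

36.5 kmol/h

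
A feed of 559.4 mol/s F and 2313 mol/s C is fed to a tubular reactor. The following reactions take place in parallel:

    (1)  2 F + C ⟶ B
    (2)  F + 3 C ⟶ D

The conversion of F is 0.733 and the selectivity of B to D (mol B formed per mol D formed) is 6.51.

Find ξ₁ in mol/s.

ξ₁ = 190 mol/s

Conversion of F: F consumed = 0.733 × 559.4 = 410 mol/s = 2ξ₁ + 1ξ₂.
Selectivity: 1ξ₁ / (1ξ₂) = 6.51 → ξ₁ = 6.51 ξ₂.
Substitute: (2·6.51 + 1) ξ₂ = 410 → ξ₂ = 29.25 mol/s, ξ₁ = 190.4 mol/s.
Outlet amounts (n = n₀ + Σ ν·ξ):
  F: 559.4 − 2(190.4) − 1(29.25) = 149.4
  C: 2313 − 1(190.4) − 3(29.25) = 2035
  B: 0 + 1(190.4) = 190.4
  D: 0 + 1(29.25) = 29.25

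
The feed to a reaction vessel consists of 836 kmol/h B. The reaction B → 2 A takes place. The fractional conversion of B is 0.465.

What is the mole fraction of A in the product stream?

B reacted = 0.465 × 836 = 388.7 kmol/h; ν_B = −1, so ξ = 388.7/1 = 388.7 kmol/h.
Outlet amounts (n = n₀ + ν ξ):
  B: 836 − 1(388.7) = 447.3
  A: 0 + 2(388.7) = 777.5
Total out = 1225 kmol/h; y_A = 777.5 / 1225 = 0.6348.

0.635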